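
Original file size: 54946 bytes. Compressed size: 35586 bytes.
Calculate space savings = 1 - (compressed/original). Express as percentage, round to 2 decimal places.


ratio = compressed/original = 35586/54946 = 0.647654
savings = 1 - ratio = 1 - 0.647654 = 0.352346
as a percentage: 0.352346 * 100 = 35.23%

Space savings = 1 - 35586/54946 = 35.23%


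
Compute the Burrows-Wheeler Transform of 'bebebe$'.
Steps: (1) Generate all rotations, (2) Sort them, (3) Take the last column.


Rotations (sorted):
  0: $bebebe -> last char: e
  1: be$bebe -> last char: e
  2: bebe$be -> last char: e
  3: bebebe$ -> last char: $
  4: e$bebeb -> last char: b
  5: ebe$beb -> last char: b
  6: ebebe$b -> last char: b


BWT = eee$bbb


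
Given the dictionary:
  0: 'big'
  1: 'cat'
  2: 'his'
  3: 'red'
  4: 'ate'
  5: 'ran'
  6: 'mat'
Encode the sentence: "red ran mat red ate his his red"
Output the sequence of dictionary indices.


Look up each word in the dictionary:
  'red' -> 3
  'ran' -> 5
  'mat' -> 6
  'red' -> 3
  'ate' -> 4
  'his' -> 2
  'his' -> 2
  'red' -> 3

Encoded: [3, 5, 6, 3, 4, 2, 2, 3]


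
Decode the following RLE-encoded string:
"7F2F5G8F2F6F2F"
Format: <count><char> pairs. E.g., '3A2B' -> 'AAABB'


Expanding each <count><char> pair:
  7F -> 'FFFFFFF'
  2F -> 'FF'
  5G -> 'GGGGG'
  8F -> 'FFFFFFFF'
  2F -> 'FF'
  6F -> 'FFFFFF'
  2F -> 'FF'

Decoded = FFFFFFFFFGGGGGFFFFFFFFFFFFFFFFFF


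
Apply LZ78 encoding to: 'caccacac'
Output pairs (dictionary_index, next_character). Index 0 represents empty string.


LZ78 encoding steps:
Dictionary: {0: ''}
Step 1: w='' (idx 0), next='c' -> output (0, 'c'), add 'c' as idx 1
Step 2: w='' (idx 0), next='a' -> output (0, 'a'), add 'a' as idx 2
Step 3: w='c' (idx 1), next='c' -> output (1, 'c'), add 'cc' as idx 3
Step 4: w='a' (idx 2), next='c' -> output (2, 'c'), add 'ac' as idx 4
Step 5: w='ac' (idx 4), end of input -> output (4, '')


Encoded: [(0, 'c'), (0, 'a'), (1, 'c'), (2, 'c'), (4, '')]


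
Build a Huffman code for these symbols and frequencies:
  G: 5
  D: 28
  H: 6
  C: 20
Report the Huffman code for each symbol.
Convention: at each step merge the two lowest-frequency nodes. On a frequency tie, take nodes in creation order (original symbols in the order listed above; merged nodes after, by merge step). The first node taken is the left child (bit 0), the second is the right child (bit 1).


Huffman tree construction:
Step 1: Merge G(5) + H(6) = 11
Step 2: Merge (G+H)(11) + C(20) = 31
Step 3: Merge D(28) + ((G+H)+C)(31) = 59
Read each symbol's code off the tree from the root (left child = 0, right child = 1).

Codes:
  G: 100 (length 3)
  D: 0 (length 1)
  H: 101 (length 3)
  C: 11 (length 2)
Average code length: 101/59 = 1.7119 bits/symbol


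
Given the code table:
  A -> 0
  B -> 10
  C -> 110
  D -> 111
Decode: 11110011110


Decoding:
111 -> D
10 -> B
0 -> A
111 -> D
10 -> B


Result: DBADB


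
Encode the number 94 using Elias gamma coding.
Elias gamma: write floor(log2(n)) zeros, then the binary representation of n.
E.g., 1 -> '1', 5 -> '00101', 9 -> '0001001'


num_bits = floor(log2(94)) + 1 = 7
leading_zeros = num_bits - 1 = 6
binary(94) = 1011110

Elias gamma(94) = '000000' + '1011110' = 0000001011110 (13 bits)


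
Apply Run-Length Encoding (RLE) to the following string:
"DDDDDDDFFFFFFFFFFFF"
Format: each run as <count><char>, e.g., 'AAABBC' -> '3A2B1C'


Scanning runs left to right:
  i=0: run of 'D' x 7 -> '7D'
  i=7: run of 'F' x 12 -> '12F'

RLE = 7D12F


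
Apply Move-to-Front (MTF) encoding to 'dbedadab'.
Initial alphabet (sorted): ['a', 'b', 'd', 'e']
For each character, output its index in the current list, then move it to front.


MTF encoding:
'd': index 2 in ['a', 'b', 'd', 'e'] -> ['d', 'a', 'b', 'e']
'b': index 2 in ['d', 'a', 'b', 'e'] -> ['b', 'd', 'a', 'e']
'e': index 3 in ['b', 'd', 'a', 'e'] -> ['e', 'b', 'd', 'a']
'd': index 2 in ['e', 'b', 'd', 'a'] -> ['d', 'e', 'b', 'a']
'a': index 3 in ['d', 'e', 'b', 'a'] -> ['a', 'd', 'e', 'b']
'd': index 1 in ['a', 'd', 'e', 'b'] -> ['d', 'a', 'e', 'b']
'a': index 1 in ['d', 'a', 'e', 'b'] -> ['a', 'd', 'e', 'b']
'b': index 3 in ['a', 'd', 'e', 'b'] -> ['b', 'a', 'd', 'e']


Output: [2, 2, 3, 2, 3, 1, 1, 3]


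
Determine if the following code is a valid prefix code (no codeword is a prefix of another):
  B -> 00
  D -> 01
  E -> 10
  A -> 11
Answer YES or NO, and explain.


Checking each pair (does one codeword prefix another?):
  B='00' vs D='01': no prefix
  B='00' vs E='10': no prefix
  B='00' vs A='11': no prefix
  D='01' vs B='00': no prefix
  D='01' vs E='10': no prefix
  D='01' vs A='11': no prefix
  E='10' vs B='00': no prefix
  E='10' vs D='01': no prefix
  E='10' vs A='11': no prefix
  A='11' vs B='00': no prefix
  A='11' vs D='01': no prefix
  A='11' vs E='10': no prefix
No violation found over all pairs.

YES -- this is a valid prefix code. No codeword is a prefix of any other codeword.


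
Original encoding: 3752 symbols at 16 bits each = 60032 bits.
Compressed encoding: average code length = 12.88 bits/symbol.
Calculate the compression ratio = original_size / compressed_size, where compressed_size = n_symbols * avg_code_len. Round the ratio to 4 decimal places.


original_size = n_symbols * orig_bits = 3752 * 16 = 60032 bits
compressed_size = n_symbols * avg_code_len = 3752 * 12.88 = 48325.76 bits
ratio = original_size / compressed_size = 60032 / 48325.76 = 1.2422

Compression ratio = 1.2422


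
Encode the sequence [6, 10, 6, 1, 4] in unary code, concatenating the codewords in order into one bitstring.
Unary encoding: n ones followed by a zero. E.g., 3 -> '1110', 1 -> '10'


Encode each number as n ones followed by a terminating 0:
  6 -> 1111110 (7 bits)
  10 -> 11111111110 (11 bits)
  6 -> 1111110 (7 bits)
  1 -> 10 (2 bits)
  4 -> 11110 (5 bits)
Total length = 7 + 11 + 7 + 2 + 5 = 32 bits.

Unary([6, 10, 6, 1, 4]) = 11111101111111111011111101011110 (32 bits)


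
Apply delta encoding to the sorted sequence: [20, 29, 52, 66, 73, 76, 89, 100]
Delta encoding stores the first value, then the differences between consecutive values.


First value: 20
Deltas:
  29 - 20 = 9
  52 - 29 = 23
  66 - 52 = 14
  73 - 66 = 7
  76 - 73 = 3
  89 - 76 = 13
  100 - 89 = 11


Delta encoded: [20, 9, 23, 14, 7, 3, 13, 11]


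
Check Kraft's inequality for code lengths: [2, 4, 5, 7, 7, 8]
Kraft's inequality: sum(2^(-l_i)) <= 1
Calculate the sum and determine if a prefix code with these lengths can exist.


Sum = 2^(-2) + 2^(-4) + 2^(-5) + 2^(-7) + 2^(-7) + 2^(-8)
    = 0.25 + 0.0625 + 0.03125 + 0.0078125 + 0.0078125 + 0.00390625
    = 93/256 = 0.36328125
Since 0.36328125 <= 1, Kraft's inequality IS satisfied.
A prefix code with these lengths CAN exist.

Kraft sum = 0.36328125. Satisfied.


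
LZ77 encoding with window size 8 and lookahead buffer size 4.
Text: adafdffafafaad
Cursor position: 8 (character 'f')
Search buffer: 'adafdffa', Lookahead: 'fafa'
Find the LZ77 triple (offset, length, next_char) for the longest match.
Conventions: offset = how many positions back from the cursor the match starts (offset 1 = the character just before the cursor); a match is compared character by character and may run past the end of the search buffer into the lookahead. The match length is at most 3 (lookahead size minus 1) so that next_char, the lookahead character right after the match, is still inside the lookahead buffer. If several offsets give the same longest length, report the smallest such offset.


Try each offset into the search buffer:
  offset=1 (pos 7, char 'a'): match length 0
  offset=2 (pos 6, char 'f'): match length 3
  offset=3 (pos 5, char 'f'): match length 1
  offset=4 (pos 4, char 'd'): match length 0
  offset=5 (pos 3, char 'f'): match length 1
  offset=6 (pos 2, char 'a'): match length 0
  offset=7 (pos 1, char 'd'): match length 0
  offset=8 (pos 0, char 'a'): match length 0
Longest match has length 3 at offset 2.
next_char = character at position 8 + 3 = 11 -> 'a'

Best match: offset=2, length=3 (matching 'faf' starting at position 6)
LZ77 triple: (2, 3, 'a')


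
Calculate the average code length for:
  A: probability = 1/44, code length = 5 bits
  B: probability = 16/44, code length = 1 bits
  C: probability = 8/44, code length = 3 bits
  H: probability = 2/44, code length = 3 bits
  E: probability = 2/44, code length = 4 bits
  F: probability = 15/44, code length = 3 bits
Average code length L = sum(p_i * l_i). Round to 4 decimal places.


Weighted contributions p_i * l_i:
  A: (1/44) * 5 = 5/44
  B: (16/44) * 1 = 16/44
  C: (8/44) * 3 = 24/44
  H: (2/44) * 3 = 6/44
  E: (2/44) * 4 = 8/44
  F: (15/44) * 3 = 45/44
Sum = (5 + 16 + 24 + 6 + 8 + 45)/44 = 104/44

L = 104/44 = 2.3636 bits/symbol


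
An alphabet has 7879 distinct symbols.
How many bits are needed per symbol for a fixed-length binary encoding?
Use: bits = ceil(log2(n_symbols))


log2(7879) = 12.9438
Bracket: 2^12 = 4096 < 7879 <= 2^13 = 8192
So ceil(log2(7879)) = 13

bits = ceil(log2(7879)) = ceil(12.9438) = 13 bits


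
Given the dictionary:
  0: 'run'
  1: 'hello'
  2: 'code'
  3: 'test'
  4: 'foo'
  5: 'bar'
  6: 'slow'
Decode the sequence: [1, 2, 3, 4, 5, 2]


Look up each index in the dictionary:
  1 -> 'hello'
  2 -> 'code'
  3 -> 'test'
  4 -> 'foo'
  5 -> 'bar'
  2 -> 'code'

Decoded: "hello code test foo bar code"


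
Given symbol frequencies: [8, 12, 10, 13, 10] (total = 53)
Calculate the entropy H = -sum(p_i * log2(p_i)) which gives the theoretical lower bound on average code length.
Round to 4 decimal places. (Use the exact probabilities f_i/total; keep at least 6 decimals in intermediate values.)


Per-symbol terms -p_i * log2(p_i) with p_i = f_i/53:
  p = 8/53 = 0.150943: log2(p) = -2.727920, -p*log2(p) = 0.411762
  p = 12/53 = 0.226415: log2(p) = -2.142958, -p*log2(p) = 0.485198
  p = 10/53 = 0.188679: log2(p) = -2.405992, -p*log2(p) = 0.453961
  p = 13/53 = 0.245283: log2(p) = -2.027481, -p*log2(p) = 0.497307
  p = 10/53 = 0.188679: log2(p) = -2.405992, -p*log2(p) = 0.453961
H = 0.411762 + 0.485198 + 0.453961 + 0.497307 + 0.453961 = 2.302189

H = 2.3022 bits/symbol


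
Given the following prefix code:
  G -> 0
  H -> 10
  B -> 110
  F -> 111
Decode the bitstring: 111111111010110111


Decoding step by step:
Bits 111 -> F
Bits 111 -> F
Bits 111 -> F
Bits 0 -> G
Bits 10 -> H
Bits 110 -> B
Bits 111 -> F


Decoded message: FFFGHBF


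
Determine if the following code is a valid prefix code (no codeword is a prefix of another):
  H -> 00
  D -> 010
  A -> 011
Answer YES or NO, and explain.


Checking each pair (does one codeword prefix another?):
  H='00' vs D='010': no prefix
  H='00' vs A='011': no prefix
  D='010' vs H='00': no prefix
  D='010' vs A='011': no prefix
  A='011' vs H='00': no prefix
  A='011' vs D='010': no prefix
No violation found over all pairs.

YES -- this is a valid prefix code. No codeword is a prefix of any other codeword.


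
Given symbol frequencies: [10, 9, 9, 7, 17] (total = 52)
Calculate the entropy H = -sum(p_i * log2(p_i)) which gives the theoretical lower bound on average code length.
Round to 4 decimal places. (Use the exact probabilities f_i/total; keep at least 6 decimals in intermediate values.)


Per-symbol terms -p_i * log2(p_i) with p_i = f_i/52:
  p = 10/52 = 0.192308: log2(p) = -2.378512, -p*log2(p) = 0.457406
  p = 9/52 = 0.173077: log2(p) = -2.530515, -p*log2(p) = 0.437974
  p = 9/52 = 0.173077: log2(p) = -2.530515, -p*log2(p) = 0.437974
  p = 7/52 = 0.134615: log2(p) = -2.893085, -p*log2(p) = 0.389454
  p = 17/52 = 0.326923: log2(p) = -1.612977, -p*log2(p) = 0.527319
H = 0.457406 + 0.437974 + 0.437974 + 0.389454 + 0.527319 = 2.250127

H = 2.2501 bits/symbol


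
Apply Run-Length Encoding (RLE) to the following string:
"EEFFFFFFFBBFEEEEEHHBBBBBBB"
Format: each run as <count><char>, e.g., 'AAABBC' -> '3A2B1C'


Scanning runs left to right:
  i=0: run of 'E' x 2 -> '2E'
  i=2: run of 'F' x 7 -> '7F'
  i=9: run of 'B' x 2 -> '2B'
  i=11: run of 'F' x 1 -> '1F'
  i=12: run of 'E' x 5 -> '5E'
  i=17: run of 'H' x 2 -> '2H'
  i=19: run of 'B' x 7 -> '7B'

RLE = 2E7F2B1F5E2H7B


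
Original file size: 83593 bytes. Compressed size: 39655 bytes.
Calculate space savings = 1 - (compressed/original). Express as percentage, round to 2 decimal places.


ratio = compressed/original = 39655/83593 = 0.474382
savings = 1 - ratio = 1 - 0.474382 = 0.525618
as a percentage: 0.525618 * 100 = 52.56%

Space savings = 1 - 39655/83593 = 52.56%


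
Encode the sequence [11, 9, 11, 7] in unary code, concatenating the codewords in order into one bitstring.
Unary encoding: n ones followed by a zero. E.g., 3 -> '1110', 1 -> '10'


Encode each number as n ones followed by a terminating 0:
  11 -> 111111111110 (12 bits)
  9 -> 1111111110 (10 bits)
  11 -> 111111111110 (12 bits)
  7 -> 11111110 (8 bits)
Total length = 12 + 10 + 12 + 8 = 42 bits.

Unary([11, 9, 11, 7]) = 111111111110111111111011111111111011111110 (42 bits)


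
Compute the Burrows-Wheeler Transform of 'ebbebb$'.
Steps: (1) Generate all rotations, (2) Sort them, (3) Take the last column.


Rotations (sorted):
  0: $ebbebb -> last char: b
  1: b$ebbeb -> last char: b
  2: bb$ebbe -> last char: e
  3: bbebb$e -> last char: e
  4: bebb$eb -> last char: b
  5: ebb$ebb -> last char: b
  6: ebbebb$ -> last char: $


BWT = bbeebb$


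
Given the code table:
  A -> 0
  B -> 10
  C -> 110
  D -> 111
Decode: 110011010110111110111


Decoding:
110 -> C
0 -> A
110 -> C
10 -> B
110 -> C
111 -> D
110 -> C
111 -> D


Result: CACBCDCD


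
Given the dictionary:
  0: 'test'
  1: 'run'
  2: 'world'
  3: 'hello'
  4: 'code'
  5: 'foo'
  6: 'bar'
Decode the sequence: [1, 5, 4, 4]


Look up each index in the dictionary:
  1 -> 'run'
  5 -> 'foo'
  4 -> 'code'
  4 -> 'code'

Decoded: "run foo code code"


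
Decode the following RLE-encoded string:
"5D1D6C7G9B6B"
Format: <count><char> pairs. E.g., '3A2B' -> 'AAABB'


Expanding each <count><char> pair:
  5D -> 'DDDDD'
  1D -> 'D'
  6C -> 'CCCCCC'
  7G -> 'GGGGGGG'
  9B -> 'BBBBBBBBB'
  6B -> 'BBBBBB'

Decoded = DDDDDDCCCCCCGGGGGGGBBBBBBBBBBBBBBB


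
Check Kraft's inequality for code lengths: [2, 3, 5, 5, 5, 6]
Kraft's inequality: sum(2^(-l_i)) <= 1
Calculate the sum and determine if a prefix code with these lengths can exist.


Sum = 2^(-2) + 2^(-3) + 2^(-5) + 2^(-5) + 2^(-5) + 2^(-6)
    = 0.25 + 0.125 + 0.03125 + 0.03125 + 0.03125 + 0.015625
    = 31/64 = 0.484375
Since 0.484375 <= 1, Kraft's inequality IS satisfied.
A prefix code with these lengths CAN exist.

Kraft sum = 0.484375. Satisfied.


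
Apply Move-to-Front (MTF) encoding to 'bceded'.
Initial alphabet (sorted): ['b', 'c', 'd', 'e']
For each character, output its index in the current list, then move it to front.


MTF encoding:
'b': index 0 in ['b', 'c', 'd', 'e'] -> ['b', 'c', 'd', 'e']
'c': index 1 in ['b', 'c', 'd', 'e'] -> ['c', 'b', 'd', 'e']
'e': index 3 in ['c', 'b', 'd', 'e'] -> ['e', 'c', 'b', 'd']
'd': index 3 in ['e', 'c', 'b', 'd'] -> ['d', 'e', 'c', 'b']
'e': index 1 in ['d', 'e', 'c', 'b'] -> ['e', 'd', 'c', 'b']
'd': index 1 in ['e', 'd', 'c', 'b'] -> ['d', 'e', 'c', 'b']


Output: [0, 1, 3, 3, 1, 1]


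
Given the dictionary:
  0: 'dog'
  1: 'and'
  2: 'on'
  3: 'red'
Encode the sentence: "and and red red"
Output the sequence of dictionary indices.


Look up each word in the dictionary:
  'and' -> 1
  'and' -> 1
  'red' -> 3
  'red' -> 3

Encoded: [1, 1, 3, 3]


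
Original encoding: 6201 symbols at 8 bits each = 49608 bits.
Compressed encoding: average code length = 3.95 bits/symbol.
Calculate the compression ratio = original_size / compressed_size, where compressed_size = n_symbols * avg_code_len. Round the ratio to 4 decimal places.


original_size = n_symbols * orig_bits = 6201 * 8 = 49608 bits
compressed_size = n_symbols * avg_code_len = 6201 * 3.95 = 24493.95 bits
ratio = original_size / compressed_size = 49608 / 24493.95 = 2.0253

Compression ratio = 2.0253


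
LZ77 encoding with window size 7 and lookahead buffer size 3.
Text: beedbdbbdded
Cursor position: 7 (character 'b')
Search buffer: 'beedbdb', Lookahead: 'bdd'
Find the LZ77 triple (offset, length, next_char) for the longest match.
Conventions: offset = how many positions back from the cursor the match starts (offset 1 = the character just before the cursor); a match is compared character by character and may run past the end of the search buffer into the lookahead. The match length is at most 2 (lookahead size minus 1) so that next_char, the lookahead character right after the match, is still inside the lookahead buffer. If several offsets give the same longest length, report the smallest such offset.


Try each offset into the search buffer:
  offset=1 (pos 6, char 'b'): match length 1
  offset=2 (pos 5, char 'd'): match length 0
  offset=3 (pos 4, char 'b'): match length 2
  offset=4 (pos 3, char 'd'): match length 0
  offset=5 (pos 2, char 'e'): match length 0
  offset=6 (pos 1, char 'e'): match length 0
  offset=7 (pos 0, char 'b'): match length 1
Longest match has length 2 at offset 3.
next_char = character at position 7 + 2 = 9 -> 'd'

Best match: offset=3, length=2 (matching 'bd' starting at position 4)
LZ77 triple: (3, 2, 'd')


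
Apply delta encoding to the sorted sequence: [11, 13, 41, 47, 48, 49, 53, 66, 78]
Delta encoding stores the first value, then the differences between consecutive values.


First value: 11
Deltas:
  13 - 11 = 2
  41 - 13 = 28
  47 - 41 = 6
  48 - 47 = 1
  49 - 48 = 1
  53 - 49 = 4
  66 - 53 = 13
  78 - 66 = 12


Delta encoded: [11, 2, 28, 6, 1, 1, 4, 13, 12]


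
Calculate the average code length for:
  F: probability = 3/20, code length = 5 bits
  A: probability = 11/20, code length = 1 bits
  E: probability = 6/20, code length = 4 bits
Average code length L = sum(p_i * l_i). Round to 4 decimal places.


Weighted contributions p_i * l_i:
  F: (3/20) * 5 = 15/20
  A: (11/20) * 1 = 11/20
  E: (6/20) * 4 = 24/20
Sum = (15 + 11 + 24)/20 = 50/20

L = 50/20 = 2.5000 bits/symbol


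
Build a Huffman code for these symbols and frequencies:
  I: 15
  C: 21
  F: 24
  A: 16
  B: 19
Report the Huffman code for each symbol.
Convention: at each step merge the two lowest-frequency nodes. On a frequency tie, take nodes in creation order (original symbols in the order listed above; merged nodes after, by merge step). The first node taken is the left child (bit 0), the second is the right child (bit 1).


Huffman tree construction:
Step 1: Merge I(15) + A(16) = 31
Step 2: Merge B(19) + C(21) = 40
Step 3: Merge F(24) + (I+A)(31) = 55
Step 4: Merge (B+C)(40) + (F+(I+A))(55) = 95
Read each symbol's code off the tree from the root (left child = 0, right child = 1).

Codes:
  I: 110 (length 3)
  C: 01 (length 2)
  F: 10 (length 2)
  A: 111 (length 3)
  B: 00 (length 2)
Average code length: 221/95 = 2.3263 bits/symbol


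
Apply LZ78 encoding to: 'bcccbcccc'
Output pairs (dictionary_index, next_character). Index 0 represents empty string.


LZ78 encoding steps:
Dictionary: {0: ''}
Step 1: w='' (idx 0), next='b' -> output (0, 'b'), add 'b' as idx 1
Step 2: w='' (idx 0), next='c' -> output (0, 'c'), add 'c' as idx 2
Step 3: w='c' (idx 2), next='c' -> output (2, 'c'), add 'cc' as idx 3
Step 4: w='b' (idx 1), next='c' -> output (1, 'c'), add 'bc' as idx 4
Step 5: w='cc' (idx 3), next='c' -> output (3, 'c'), add 'ccc' as idx 5


Encoded: [(0, 'b'), (0, 'c'), (2, 'c'), (1, 'c'), (3, 'c')]


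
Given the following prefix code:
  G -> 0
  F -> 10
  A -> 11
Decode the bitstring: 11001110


Decoding step by step:
Bits 11 -> A
Bits 0 -> G
Bits 0 -> G
Bits 11 -> A
Bits 10 -> F


Decoded message: AGGAF


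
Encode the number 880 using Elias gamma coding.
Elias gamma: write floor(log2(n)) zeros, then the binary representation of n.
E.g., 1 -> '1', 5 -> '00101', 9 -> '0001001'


num_bits = floor(log2(880)) + 1 = 10
leading_zeros = num_bits - 1 = 9
binary(880) = 1101110000

Elias gamma(880) = '000000000' + '1101110000' = 0000000001101110000 (19 bits)


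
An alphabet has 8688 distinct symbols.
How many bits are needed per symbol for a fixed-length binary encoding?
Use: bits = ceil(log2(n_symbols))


log2(8688) = 13.0848
Bracket: 2^13 = 8192 < 8688 <= 2^14 = 16384
So ceil(log2(8688)) = 14

bits = ceil(log2(8688)) = ceil(13.0848) = 14 bits


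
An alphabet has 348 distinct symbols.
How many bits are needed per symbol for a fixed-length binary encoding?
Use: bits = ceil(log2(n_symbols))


log2(348) = 8.4429
Bracket: 2^8 = 256 < 348 <= 2^9 = 512
So ceil(log2(348)) = 9

bits = ceil(log2(348)) = ceil(8.4429) = 9 bits


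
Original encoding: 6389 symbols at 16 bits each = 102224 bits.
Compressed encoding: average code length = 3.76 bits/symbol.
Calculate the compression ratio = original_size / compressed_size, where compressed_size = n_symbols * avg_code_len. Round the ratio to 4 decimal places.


original_size = n_symbols * orig_bits = 6389 * 16 = 102224 bits
compressed_size = n_symbols * avg_code_len = 6389 * 3.76 = 24022.64 bits
ratio = original_size / compressed_size = 102224 / 24022.64 = 4.2553

Compression ratio = 4.2553


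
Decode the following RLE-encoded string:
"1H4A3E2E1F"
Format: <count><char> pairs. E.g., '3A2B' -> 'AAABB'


Expanding each <count><char> pair:
  1H -> 'H'
  4A -> 'AAAA'
  3E -> 'EEE'
  2E -> 'EE'
  1F -> 'F'

Decoded = HAAAAEEEEEF


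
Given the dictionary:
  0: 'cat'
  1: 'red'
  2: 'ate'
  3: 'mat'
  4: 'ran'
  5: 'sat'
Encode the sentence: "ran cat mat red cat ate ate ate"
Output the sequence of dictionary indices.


Look up each word in the dictionary:
  'ran' -> 4
  'cat' -> 0
  'mat' -> 3
  'red' -> 1
  'cat' -> 0
  'ate' -> 2
  'ate' -> 2
  'ate' -> 2

Encoded: [4, 0, 3, 1, 0, 2, 2, 2]


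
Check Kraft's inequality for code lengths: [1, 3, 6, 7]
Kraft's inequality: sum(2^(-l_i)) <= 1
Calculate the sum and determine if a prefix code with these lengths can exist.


Sum = 2^(-1) + 2^(-3) + 2^(-6) + 2^(-7)
    = 0.5 + 0.125 + 0.015625 + 0.0078125
    = 83/128 = 0.6484375
Since 0.6484375 <= 1, Kraft's inequality IS satisfied.
A prefix code with these lengths CAN exist.

Kraft sum = 0.6484375. Satisfied.


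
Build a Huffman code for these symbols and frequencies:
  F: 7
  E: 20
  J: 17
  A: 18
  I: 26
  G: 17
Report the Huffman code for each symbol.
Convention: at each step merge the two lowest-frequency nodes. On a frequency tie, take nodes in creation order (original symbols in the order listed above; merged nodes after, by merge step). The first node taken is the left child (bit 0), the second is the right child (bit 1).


Huffman tree construction:
Step 1: Merge F(7) + J(17) = 24
Step 2: Merge G(17) + A(18) = 35
Step 3: Merge E(20) + (F+J)(24) = 44
Step 4: Merge I(26) + (G+A)(35) = 61
Step 5: Merge (E+(F+J))(44) + (I+(G+A))(61) = 105
Read each symbol's code off the tree from the root (left child = 0, right child = 1).

Codes:
  F: 010 (length 3)
  E: 00 (length 2)
  J: 011 (length 3)
  A: 111 (length 3)
  I: 10 (length 2)
  G: 110 (length 3)
Average code length: 269/105 = 2.5619 bits/symbol


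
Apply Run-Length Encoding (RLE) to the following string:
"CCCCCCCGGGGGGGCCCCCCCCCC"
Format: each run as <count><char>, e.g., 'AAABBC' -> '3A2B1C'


Scanning runs left to right:
  i=0: run of 'C' x 7 -> '7C'
  i=7: run of 'G' x 7 -> '7G'
  i=14: run of 'C' x 10 -> '10C'

RLE = 7C7G10C


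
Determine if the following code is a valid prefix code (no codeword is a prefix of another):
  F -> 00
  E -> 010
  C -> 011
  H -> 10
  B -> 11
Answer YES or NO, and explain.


Checking each pair (does one codeword prefix another?):
  F='00' vs E='010': no prefix
  F='00' vs C='011': no prefix
  F='00' vs H='10': no prefix
  F='00' vs B='11': no prefix
  E='010' vs F='00': no prefix
  E='010' vs C='011': no prefix
  E='010' vs H='10': no prefix
  E='010' vs B='11': no prefix
  C='011' vs F='00': no prefix
  C='011' vs E='010': no prefix
  C='011' vs H='10': no prefix
  C='011' vs B='11': no prefix
  H='10' vs F='00': no prefix
  H='10' vs E='010': no prefix
  H='10' vs C='011': no prefix
  H='10' vs B='11': no prefix
  B='11' vs F='00': no prefix
  B='11' vs E='010': no prefix
  B='11' vs C='011': no prefix
  B='11' vs H='10': no prefix
No violation found over all pairs.

YES -- this is a valid prefix code. No codeword is a prefix of any other codeword.


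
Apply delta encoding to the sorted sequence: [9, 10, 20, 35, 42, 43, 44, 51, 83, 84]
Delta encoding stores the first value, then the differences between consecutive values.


First value: 9
Deltas:
  10 - 9 = 1
  20 - 10 = 10
  35 - 20 = 15
  42 - 35 = 7
  43 - 42 = 1
  44 - 43 = 1
  51 - 44 = 7
  83 - 51 = 32
  84 - 83 = 1


Delta encoded: [9, 1, 10, 15, 7, 1, 1, 7, 32, 1]


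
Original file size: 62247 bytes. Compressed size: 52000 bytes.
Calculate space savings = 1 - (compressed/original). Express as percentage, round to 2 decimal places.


ratio = compressed/original = 52000/62247 = 0.835382
savings = 1 - ratio = 1 - 0.835382 = 0.164618
as a percentage: 0.164618 * 100 = 16.46%

Space savings = 1 - 52000/62247 = 16.46%


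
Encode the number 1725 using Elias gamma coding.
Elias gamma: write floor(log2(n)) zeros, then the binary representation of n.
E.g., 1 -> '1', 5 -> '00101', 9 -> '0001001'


num_bits = floor(log2(1725)) + 1 = 11
leading_zeros = num_bits - 1 = 10
binary(1725) = 11010111101

Elias gamma(1725) = '0000000000' + '11010111101' = 000000000011010111101 (21 bits)


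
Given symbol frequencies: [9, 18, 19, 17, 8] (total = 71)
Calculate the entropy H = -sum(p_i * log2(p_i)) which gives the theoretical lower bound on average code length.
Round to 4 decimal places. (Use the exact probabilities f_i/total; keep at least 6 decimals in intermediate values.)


Per-symbol terms -p_i * log2(p_i) with p_i = f_i/71:
  p = 9/71 = 0.126761: log2(p) = -2.979822, -p*log2(p) = 0.377724
  p = 18/71 = 0.253521: log2(p) = -1.979822, -p*log2(p) = 0.501927
  p = 19/71 = 0.267606: log2(p) = -1.901820, -p*log2(p) = 0.508938
  p = 17/71 = 0.239437: log2(p) = -2.062284, -p*log2(p) = 0.493786
  p = 8/71 = 0.112676: log2(p) = -3.149747, -p*log2(p) = 0.354901
H = 0.377724 + 0.501927 + 0.508938 + 0.493786 + 0.354901 = 2.237276

H = 2.2373 bits/symbol


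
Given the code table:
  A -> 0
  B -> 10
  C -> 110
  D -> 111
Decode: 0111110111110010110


Decoding:
0 -> A
111 -> D
110 -> C
111 -> D
110 -> C
0 -> A
10 -> B
110 -> C


Result: ADCDCABC


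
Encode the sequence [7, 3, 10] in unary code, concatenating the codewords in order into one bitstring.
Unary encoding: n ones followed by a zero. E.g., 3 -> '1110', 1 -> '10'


Encode each number as n ones followed by a terminating 0:
  7 -> 11111110 (8 bits)
  3 -> 1110 (4 bits)
  10 -> 11111111110 (11 bits)
Total length = 8 + 4 + 11 = 23 bits.

Unary([7, 3, 10]) = 11111110111011111111110 (23 bits)


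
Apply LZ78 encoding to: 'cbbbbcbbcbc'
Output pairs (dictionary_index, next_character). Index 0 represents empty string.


LZ78 encoding steps:
Dictionary: {0: ''}
Step 1: w='' (idx 0), next='c' -> output (0, 'c'), add 'c' as idx 1
Step 2: w='' (idx 0), next='b' -> output (0, 'b'), add 'b' as idx 2
Step 3: w='b' (idx 2), next='b' -> output (2, 'b'), add 'bb' as idx 3
Step 4: w='b' (idx 2), next='c' -> output (2, 'c'), add 'bc' as idx 4
Step 5: w='bb' (idx 3), next='c' -> output (3, 'c'), add 'bbc' as idx 5
Step 6: w='bc' (idx 4), end of input -> output (4, '')


Encoded: [(0, 'c'), (0, 'b'), (2, 'b'), (2, 'c'), (3, 'c'), (4, '')]


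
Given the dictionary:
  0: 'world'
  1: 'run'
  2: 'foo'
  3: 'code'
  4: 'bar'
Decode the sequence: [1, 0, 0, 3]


Look up each index in the dictionary:
  1 -> 'run'
  0 -> 'world'
  0 -> 'world'
  3 -> 'code'

Decoded: "run world world code"


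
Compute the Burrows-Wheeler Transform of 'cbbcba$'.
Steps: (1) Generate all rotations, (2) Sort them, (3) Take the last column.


Rotations (sorted):
  0: $cbbcba -> last char: a
  1: a$cbbcb -> last char: b
  2: ba$cbbc -> last char: c
  3: bbcba$c -> last char: c
  4: bcba$cb -> last char: b
  5: cba$cbb -> last char: b
  6: cbbcba$ -> last char: $


BWT = abccbb$


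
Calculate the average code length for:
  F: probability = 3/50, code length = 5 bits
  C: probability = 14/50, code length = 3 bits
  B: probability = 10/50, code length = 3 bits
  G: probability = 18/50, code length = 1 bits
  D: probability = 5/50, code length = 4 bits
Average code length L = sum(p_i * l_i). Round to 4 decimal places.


Weighted contributions p_i * l_i:
  F: (3/50) * 5 = 15/50
  C: (14/50) * 3 = 42/50
  B: (10/50) * 3 = 30/50
  G: (18/50) * 1 = 18/50
  D: (5/50) * 4 = 20/50
Sum = (15 + 42 + 30 + 18 + 20)/50 = 125/50

L = 125/50 = 2.5000 bits/symbol


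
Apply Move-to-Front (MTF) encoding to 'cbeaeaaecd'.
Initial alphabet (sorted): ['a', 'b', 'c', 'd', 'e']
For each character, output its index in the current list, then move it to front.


MTF encoding:
'c': index 2 in ['a', 'b', 'c', 'd', 'e'] -> ['c', 'a', 'b', 'd', 'e']
'b': index 2 in ['c', 'a', 'b', 'd', 'e'] -> ['b', 'c', 'a', 'd', 'e']
'e': index 4 in ['b', 'c', 'a', 'd', 'e'] -> ['e', 'b', 'c', 'a', 'd']
'a': index 3 in ['e', 'b', 'c', 'a', 'd'] -> ['a', 'e', 'b', 'c', 'd']
'e': index 1 in ['a', 'e', 'b', 'c', 'd'] -> ['e', 'a', 'b', 'c', 'd']
'a': index 1 in ['e', 'a', 'b', 'c', 'd'] -> ['a', 'e', 'b', 'c', 'd']
'a': index 0 in ['a', 'e', 'b', 'c', 'd'] -> ['a', 'e', 'b', 'c', 'd']
'e': index 1 in ['a', 'e', 'b', 'c', 'd'] -> ['e', 'a', 'b', 'c', 'd']
'c': index 3 in ['e', 'a', 'b', 'c', 'd'] -> ['c', 'e', 'a', 'b', 'd']
'd': index 4 in ['c', 'e', 'a', 'b', 'd'] -> ['d', 'c', 'e', 'a', 'b']


Output: [2, 2, 4, 3, 1, 1, 0, 1, 3, 4]


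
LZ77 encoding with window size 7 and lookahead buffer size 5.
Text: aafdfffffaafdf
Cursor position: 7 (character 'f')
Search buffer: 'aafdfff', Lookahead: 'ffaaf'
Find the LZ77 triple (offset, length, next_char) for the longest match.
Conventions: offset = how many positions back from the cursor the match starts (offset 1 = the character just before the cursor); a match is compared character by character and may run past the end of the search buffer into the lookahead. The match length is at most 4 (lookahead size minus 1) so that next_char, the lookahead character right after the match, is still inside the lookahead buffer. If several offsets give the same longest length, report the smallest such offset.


Try each offset into the search buffer:
  offset=1 (pos 6, char 'f'): match length 2
  offset=2 (pos 5, char 'f'): match length 2
  offset=3 (pos 4, char 'f'): match length 2
  offset=4 (pos 3, char 'd'): match length 0
  offset=5 (pos 2, char 'f'): match length 1
  offset=6 (pos 1, char 'a'): match length 0
  offset=7 (pos 0, char 'a'): match length 0
Longest match has length 2, found at offsets 1, 2, 3; take the smallest, offset 1.
next_char = character at position 7 + 2 = 9 -> 'a'

Best match: offset=1, length=2 (matching 'ff' starting at position 6)
LZ77 triple: (1, 2, 'a')


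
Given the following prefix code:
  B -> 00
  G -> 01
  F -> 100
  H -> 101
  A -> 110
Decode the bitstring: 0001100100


Decoding step by step:
Bits 00 -> B
Bits 01 -> G
Bits 100 -> F
Bits 100 -> F


Decoded message: BGFF


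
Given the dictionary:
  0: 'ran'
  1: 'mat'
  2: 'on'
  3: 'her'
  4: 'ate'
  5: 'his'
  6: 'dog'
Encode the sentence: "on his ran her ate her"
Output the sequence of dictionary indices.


Look up each word in the dictionary:
  'on' -> 2
  'his' -> 5
  'ran' -> 0
  'her' -> 3
  'ate' -> 4
  'her' -> 3

Encoded: [2, 5, 0, 3, 4, 3]


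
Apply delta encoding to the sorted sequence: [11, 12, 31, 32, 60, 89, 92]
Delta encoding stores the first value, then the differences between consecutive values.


First value: 11
Deltas:
  12 - 11 = 1
  31 - 12 = 19
  32 - 31 = 1
  60 - 32 = 28
  89 - 60 = 29
  92 - 89 = 3


Delta encoded: [11, 1, 19, 1, 28, 29, 3]


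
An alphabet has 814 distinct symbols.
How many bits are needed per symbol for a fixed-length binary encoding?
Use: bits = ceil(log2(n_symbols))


log2(814) = 9.6689
Bracket: 2^9 = 512 < 814 <= 2^10 = 1024
So ceil(log2(814)) = 10

bits = ceil(log2(814)) = ceil(9.6689) = 10 bits


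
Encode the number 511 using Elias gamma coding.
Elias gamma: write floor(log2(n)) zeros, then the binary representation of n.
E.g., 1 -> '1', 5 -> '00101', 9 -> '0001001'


num_bits = floor(log2(511)) + 1 = 9
leading_zeros = num_bits - 1 = 8
binary(511) = 111111111

Elias gamma(511) = '00000000' + '111111111' = 00000000111111111 (17 bits)


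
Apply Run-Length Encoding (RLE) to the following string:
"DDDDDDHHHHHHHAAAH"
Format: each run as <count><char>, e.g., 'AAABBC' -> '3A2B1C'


Scanning runs left to right:
  i=0: run of 'D' x 6 -> '6D'
  i=6: run of 'H' x 7 -> '7H'
  i=13: run of 'A' x 3 -> '3A'
  i=16: run of 'H' x 1 -> '1H'

RLE = 6D7H3A1H


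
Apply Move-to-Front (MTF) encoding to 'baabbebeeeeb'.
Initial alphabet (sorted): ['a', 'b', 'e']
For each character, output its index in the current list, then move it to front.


MTF encoding:
'b': index 1 in ['a', 'b', 'e'] -> ['b', 'a', 'e']
'a': index 1 in ['b', 'a', 'e'] -> ['a', 'b', 'e']
'a': index 0 in ['a', 'b', 'e'] -> ['a', 'b', 'e']
'b': index 1 in ['a', 'b', 'e'] -> ['b', 'a', 'e']
'b': index 0 in ['b', 'a', 'e'] -> ['b', 'a', 'e']
'e': index 2 in ['b', 'a', 'e'] -> ['e', 'b', 'a']
'b': index 1 in ['e', 'b', 'a'] -> ['b', 'e', 'a']
'e': index 1 in ['b', 'e', 'a'] -> ['e', 'b', 'a']
'e': index 0 in ['e', 'b', 'a'] -> ['e', 'b', 'a']
'e': index 0 in ['e', 'b', 'a'] -> ['e', 'b', 'a']
'e': index 0 in ['e', 'b', 'a'] -> ['e', 'b', 'a']
'b': index 1 in ['e', 'b', 'a'] -> ['b', 'e', 'a']


Output: [1, 1, 0, 1, 0, 2, 1, 1, 0, 0, 0, 1]


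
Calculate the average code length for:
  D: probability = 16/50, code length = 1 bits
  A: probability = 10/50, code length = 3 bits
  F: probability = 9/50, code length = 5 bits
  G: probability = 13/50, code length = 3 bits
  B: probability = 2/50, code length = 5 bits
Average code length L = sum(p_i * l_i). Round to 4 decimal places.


Weighted contributions p_i * l_i:
  D: (16/50) * 1 = 16/50
  A: (10/50) * 3 = 30/50
  F: (9/50) * 5 = 45/50
  G: (13/50) * 3 = 39/50
  B: (2/50) * 5 = 10/50
Sum = (16 + 30 + 45 + 39 + 10)/50 = 140/50

L = 140/50 = 2.8000 bits/symbol


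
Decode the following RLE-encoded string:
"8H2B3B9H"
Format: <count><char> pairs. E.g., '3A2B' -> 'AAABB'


Expanding each <count><char> pair:
  8H -> 'HHHHHHHH'
  2B -> 'BB'
  3B -> 'BBB'
  9H -> 'HHHHHHHHH'

Decoded = HHHHHHHHBBBBBHHHHHHHHH


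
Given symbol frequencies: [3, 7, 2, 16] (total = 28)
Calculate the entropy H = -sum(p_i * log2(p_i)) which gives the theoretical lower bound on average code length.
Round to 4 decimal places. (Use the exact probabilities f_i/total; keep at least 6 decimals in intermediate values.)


Per-symbol terms -p_i * log2(p_i) with p_i = f_i/28:
  p = 3/28 = 0.107143: log2(p) = -3.222392, -p*log2(p) = 0.345256
  p = 7/28 = 0.250000: log2(p) = -2.000000, -p*log2(p) = 0.500000
  p = 2/28 = 0.071429: log2(p) = -3.807355, -p*log2(p) = 0.271954
  p = 16/28 = 0.571429: log2(p) = -0.807355, -p*log2(p) = 0.461346
H = 0.345256 + 0.500000 + 0.271954 + 0.461346 = 1.578556

H = 1.5786 bits/symbol


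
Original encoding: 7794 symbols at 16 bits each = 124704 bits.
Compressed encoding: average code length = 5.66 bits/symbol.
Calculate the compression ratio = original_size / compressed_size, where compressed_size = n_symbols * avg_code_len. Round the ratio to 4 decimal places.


original_size = n_symbols * orig_bits = 7794 * 16 = 124704 bits
compressed_size = n_symbols * avg_code_len = 7794 * 5.66 = 44114.04 bits
ratio = original_size / compressed_size = 124704 / 44114.04 = 2.8269

Compression ratio = 2.8269


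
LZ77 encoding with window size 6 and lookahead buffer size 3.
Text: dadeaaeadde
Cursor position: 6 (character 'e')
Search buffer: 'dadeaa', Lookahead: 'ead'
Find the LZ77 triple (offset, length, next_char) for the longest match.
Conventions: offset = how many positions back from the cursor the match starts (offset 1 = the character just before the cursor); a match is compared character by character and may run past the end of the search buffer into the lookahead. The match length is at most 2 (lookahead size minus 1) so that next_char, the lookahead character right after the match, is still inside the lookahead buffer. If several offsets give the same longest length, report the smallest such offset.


Try each offset into the search buffer:
  offset=1 (pos 5, char 'a'): match length 0
  offset=2 (pos 4, char 'a'): match length 0
  offset=3 (pos 3, char 'e'): match length 2
  offset=4 (pos 2, char 'd'): match length 0
  offset=5 (pos 1, char 'a'): match length 0
  offset=6 (pos 0, char 'd'): match length 0
Longest match has length 2 at offset 3.
next_char = character at position 6 + 2 = 8 -> 'd'

Best match: offset=3, length=2 (matching 'ea' starting at position 3)
LZ77 triple: (3, 2, 'd')


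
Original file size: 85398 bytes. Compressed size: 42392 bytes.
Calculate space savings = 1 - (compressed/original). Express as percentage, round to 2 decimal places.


ratio = compressed/original = 42392/85398 = 0.496405
savings = 1 - ratio = 1 - 0.496405 = 0.503595
as a percentage: 0.503595 * 100 = 50.36%

Space savings = 1 - 42392/85398 = 50.36%


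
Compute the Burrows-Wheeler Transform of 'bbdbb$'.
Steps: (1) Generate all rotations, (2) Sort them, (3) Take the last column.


Rotations (sorted):
  0: $bbdbb -> last char: b
  1: b$bbdb -> last char: b
  2: bb$bbd -> last char: d
  3: bbdbb$ -> last char: $
  4: bdbb$b -> last char: b
  5: dbb$bb -> last char: b


BWT = bbd$bb


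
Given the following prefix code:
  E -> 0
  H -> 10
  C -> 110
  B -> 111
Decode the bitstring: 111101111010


Decoding step by step:
Bits 111 -> B
Bits 10 -> H
Bits 111 -> B
Bits 10 -> H
Bits 10 -> H


Decoded message: BHBHH


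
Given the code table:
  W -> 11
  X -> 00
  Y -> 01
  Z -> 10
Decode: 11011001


Decoding:
11 -> W
01 -> Y
10 -> Z
01 -> Y


Result: WYZY


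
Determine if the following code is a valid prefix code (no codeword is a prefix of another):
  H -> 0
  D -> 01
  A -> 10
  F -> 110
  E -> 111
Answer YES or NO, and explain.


Checking each pair (does one codeword prefix another?):
  H='0' vs D='01': prefix -- VIOLATION

NO -- this is NOT a valid prefix code. H (0) is a prefix of D (01).


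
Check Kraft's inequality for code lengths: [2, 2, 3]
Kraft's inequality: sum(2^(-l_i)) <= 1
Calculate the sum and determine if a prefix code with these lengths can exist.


Sum = 2^(-2) + 2^(-2) + 2^(-3)
    = 0.25 + 0.25 + 0.125
    = 5/8 = 0.625
Since 0.625 <= 1, Kraft's inequality IS satisfied.
A prefix code with these lengths CAN exist.

Kraft sum = 0.625. Satisfied.


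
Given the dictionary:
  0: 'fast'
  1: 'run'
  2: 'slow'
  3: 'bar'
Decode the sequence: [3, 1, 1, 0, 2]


Look up each index in the dictionary:
  3 -> 'bar'
  1 -> 'run'
  1 -> 'run'
  0 -> 'fast'
  2 -> 'slow'

Decoded: "bar run run fast slow"


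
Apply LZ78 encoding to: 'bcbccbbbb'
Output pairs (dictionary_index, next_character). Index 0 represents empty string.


LZ78 encoding steps:
Dictionary: {0: ''}
Step 1: w='' (idx 0), next='b' -> output (0, 'b'), add 'b' as idx 1
Step 2: w='' (idx 0), next='c' -> output (0, 'c'), add 'c' as idx 2
Step 3: w='b' (idx 1), next='c' -> output (1, 'c'), add 'bc' as idx 3
Step 4: w='c' (idx 2), next='b' -> output (2, 'b'), add 'cb' as idx 4
Step 5: w='b' (idx 1), next='b' -> output (1, 'b'), add 'bb' as idx 5
Step 6: w='b' (idx 1), end of input -> output (1, '')


Encoded: [(0, 'b'), (0, 'c'), (1, 'c'), (2, 'b'), (1, 'b'), (1, '')]


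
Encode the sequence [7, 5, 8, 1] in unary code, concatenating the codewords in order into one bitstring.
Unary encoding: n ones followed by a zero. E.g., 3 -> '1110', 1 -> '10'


Encode each number as n ones followed by a terminating 0:
  7 -> 11111110 (8 bits)
  5 -> 111110 (6 bits)
  8 -> 111111110 (9 bits)
  1 -> 10 (2 bits)
Total length = 8 + 6 + 9 + 2 = 25 bits.

Unary([7, 5, 8, 1]) = 1111111011111011111111010 (25 bits)


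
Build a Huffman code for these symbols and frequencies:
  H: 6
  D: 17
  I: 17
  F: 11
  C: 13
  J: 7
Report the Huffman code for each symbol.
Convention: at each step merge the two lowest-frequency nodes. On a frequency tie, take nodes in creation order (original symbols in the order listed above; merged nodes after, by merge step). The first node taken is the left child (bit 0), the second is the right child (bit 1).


Huffman tree construction:
Step 1: Merge H(6) + J(7) = 13
Step 2: Merge F(11) + C(13) = 24
Step 3: Merge (H+J)(13) + D(17) = 30
Step 4: Merge I(17) + (F+C)(24) = 41
Step 5: Merge ((H+J)+D)(30) + (I+(F+C))(41) = 71
Read each symbol's code off the tree from the root (left child = 0, right child = 1).

Codes:
  H: 000 (length 3)
  D: 01 (length 2)
  I: 10 (length 2)
  F: 110 (length 3)
  C: 111 (length 3)
  J: 001 (length 3)
Average code length: 179/71 = 2.5211 bits/symbol
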